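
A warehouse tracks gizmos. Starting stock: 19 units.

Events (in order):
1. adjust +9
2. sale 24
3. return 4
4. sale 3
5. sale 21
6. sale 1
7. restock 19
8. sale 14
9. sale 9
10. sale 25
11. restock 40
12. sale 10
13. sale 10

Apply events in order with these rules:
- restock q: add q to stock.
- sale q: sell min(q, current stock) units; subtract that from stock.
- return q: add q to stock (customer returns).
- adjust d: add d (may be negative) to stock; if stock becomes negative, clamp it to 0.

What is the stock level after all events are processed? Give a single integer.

Answer: 20

Derivation:
Processing events:
Start: stock = 19
  Event 1 (adjust +9): 19 + 9 = 28
  Event 2 (sale 24): sell min(24,28)=24. stock: 28 - 24 = 4. total_sold = 24
  Event 3 (return 4): 4 + 4 = 8
  Event 4 (sale 3): sell min(3,8)=3. stock: 8 - 3 = 5. total_sold = 27
  Event 5 (sale 21): sell min(21,5)=5. stock: 5 - 5 = 0. total_sold = 32
  Event 6 (sale 1): sell min(1,0)=0. stock: 0 - 0 = 0. total_sold = 32
  Event 7 (restock 19): 0 + 19 = 19
  Event 8 (sale 14): sell min(14,19)=14. stock: 19 - 14 = 5. total_sold = 46
  Event 9 (sale 9): sell min(9,5)=5. stock: 5 - 5 = 0. total_sold = 51
  Event 10 (sale 25): sell min(25,0)=0. stock: 0 - 0 = 0. total_sold = 51
  Event 11 (restock 40): 0 + 40 = 40
  Event 12 (sale 10): sell min(10,40)=10. stock: 40 - 10 = 30. total_sold = 61
  Event 13 (sale 10): sell min(10,30)=10. stock: 30 - 10 = 20. total_sold = 71
Final: stock = 20, total_sold = 71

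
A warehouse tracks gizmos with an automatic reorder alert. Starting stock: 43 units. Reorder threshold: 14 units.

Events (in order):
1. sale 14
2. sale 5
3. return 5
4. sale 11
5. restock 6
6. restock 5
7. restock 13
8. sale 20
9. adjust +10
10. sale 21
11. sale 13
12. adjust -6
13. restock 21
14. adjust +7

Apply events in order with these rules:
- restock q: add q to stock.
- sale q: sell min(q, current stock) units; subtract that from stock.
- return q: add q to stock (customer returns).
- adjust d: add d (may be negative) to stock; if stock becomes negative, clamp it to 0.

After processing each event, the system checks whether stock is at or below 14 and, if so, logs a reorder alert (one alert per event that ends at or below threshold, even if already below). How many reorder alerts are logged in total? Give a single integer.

Answer: 3

Derivation:
Processing events:
Start: stock = 43
  Event 1 (sale 14): sell min(14,43)=14. stock: 43 - 14 = 29. total_sold = 14
  Event 2 (sale 5): sell min(5,29)=5. stock: 29 - 5 = 24. total_sold = 19
  Event 3 (return 5): 24 + 5 = 29
  Event 4 (sale 11): sell min(11,29)=11. stock: 29 - 11 = 18. total_sold = 30
  Event 5 (restock 6): 18 + 6 = 24
  Event 6 (restock 5): 24 + 5 = 29
  Event 7 (restock 13): 29 + 13 = 42
  Event 8 (sale 20): sell min(20,42)=20. stock: 42 - 20 = 22. total_sold = 50
  Event 9 (adjust +10): 22 + 10 = 32
  Event 10 (sale 21): sell min(21,32)=21. stock: 32 - 21 = 11. total_sold = 71
  Event 11 (sale 13): sell min(13,11)=11. stock: 11 - 11 = 0. total_sold = 82
  Event 12 (adjust -6): 0 + -6 = 0 (clamped to 0)
  Event 13 (restock 21): 0 + 21 = 21
  Event 14 (adjust +7): 21 + 7 = 28
Final: stock = 28, total_sold = 82

Checking against threshold 14:
  After event 1: stock=29 > 14
  After event 2: stock=24 > 14
  After event 3: stock=29 > 14
  After event 4: stock=18 > 14
  After event 5: stock=24 > 14
  After event 6: stock=29 > 14
  After event 7: stock=42 > 14
  After event 8: stock=22 > 14
  After event 9: stock=32 > 14
  After event 10: stock=11 <= 14 -> ALERT
  After event 11: stock=0 <= 14 -> ALERT
  After event 12: stock=0 <= 14 -> ALERT
  After event 13: stock=21 > 14
  After event 14: stock=28 > 14
Alert events: [10, 11, 12]. Count = 3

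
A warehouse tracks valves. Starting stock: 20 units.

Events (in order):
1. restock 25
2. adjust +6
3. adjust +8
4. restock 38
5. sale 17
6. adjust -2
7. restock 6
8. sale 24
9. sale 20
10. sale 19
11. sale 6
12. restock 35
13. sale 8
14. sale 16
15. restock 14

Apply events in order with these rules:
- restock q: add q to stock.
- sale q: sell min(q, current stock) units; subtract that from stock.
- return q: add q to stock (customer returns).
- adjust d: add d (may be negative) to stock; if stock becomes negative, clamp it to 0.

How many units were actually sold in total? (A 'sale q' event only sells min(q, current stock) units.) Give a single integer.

Answer: 110

Derivation:
Processing events:
Start: stock = 20
  Event 1 (restock 25): 20 + 25 = 45
  Event 2 (adjust +6): 45 + 6 = 51
  Event 3 (adjust +8): 51 + 8 = 59
  Event 4 (restock 38): 59 + 38 = 97
  Event 5 (sale 17): sell min(17,97)=17. stock: 97 - 17 = 80. total_sold = 17
  Event 6 (adjust -2): 80 + -2 = 78
  Event 7 (restock 6): 78 + 6 = 84
  Event 8 (sale 24): sell min(24,84)=24. stock: 84 - 24 = 60. total_sold = 41
  Event 9 (sale 20): sell min(20,60)=20. stock: 60 - 20 = 40. total_sold = 61
  Event 10 (sale 19): sell min(19,40)=19. stock: 40 - 19 = 21. total_sold = 80
  Event 11 (sale 6): sell min(6,21)=6. stock: 21 - 6 = 15. total_sold = 86
  Event 12 (restock 35): 15 + 35 = 50
  Event 13 (sale 8): sell min(8,50)=8. stock: 50 - 8 = 42. total_sold = 94
  Event 14 (sale 16): sell min(16,42)=16. stock: 42 - 16 = 26. total_sold = 110
  Event 15 (restock 14): 26 + 14 = 40
Final: stock = 40, total_sold = 110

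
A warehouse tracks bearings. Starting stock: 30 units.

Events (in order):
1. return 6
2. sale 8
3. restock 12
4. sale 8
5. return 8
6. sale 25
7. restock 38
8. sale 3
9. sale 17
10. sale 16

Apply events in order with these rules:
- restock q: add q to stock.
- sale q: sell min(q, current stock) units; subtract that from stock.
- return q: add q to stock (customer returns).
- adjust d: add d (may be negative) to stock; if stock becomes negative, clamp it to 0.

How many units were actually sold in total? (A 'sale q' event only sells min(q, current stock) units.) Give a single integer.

Answer: 77

Derivation:
Processing events:
Start: stock = 30
  Event 1 (return 6): 30 + 6 = 36
  Event 2 (sale 8): sell min(8,36)=8. stock: 36 - 8 = 28. total_sold = 8
  Event 3 (restock 12): 28 + 12 = 40
  Event 4 (sale 8): sell min(8,40)=8. stock: 40 - 8 = 32. total_sold = 16
  Event 5 (return 8): 32 + 8 = 40
  Event 6 (sale 25): sell min(25,40)=25. stock: 40 - 25 = 15. total_sold = 41
  Event 7 (restock 38): 15 + 38 = 53
  Event 8 (sale 3): sell min(3,53)=3. stock: 53 - 3 = 50. total_sold = 44
  Event 9 (sale 17): sell min(17,50)=17. stock: 50 - 17 = 33. total_sold = 61
  Event 10 (sale 16): sell min(16,33)=16. stock: 33 - 16 = 17. total_sold = 77
Final: stock = 17, total_sold = 77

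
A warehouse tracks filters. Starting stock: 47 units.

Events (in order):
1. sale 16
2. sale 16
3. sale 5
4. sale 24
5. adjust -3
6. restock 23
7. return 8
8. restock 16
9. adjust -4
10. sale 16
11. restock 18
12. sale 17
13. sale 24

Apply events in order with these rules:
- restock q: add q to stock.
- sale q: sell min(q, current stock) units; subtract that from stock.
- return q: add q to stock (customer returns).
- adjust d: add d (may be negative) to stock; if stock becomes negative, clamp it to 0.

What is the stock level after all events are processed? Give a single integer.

Processing events:
Start: stock = 47
  Event 1 (sale 16): sell min(16,47)=16. stock: 47 - 16 = 31. total_sold = 16
  Event 2 (sale 16): sell min(16,31)=16. stock: 31 - 16 = 15. total_sold = 32
  Event 3 (sale 5): sell min(5,15)=5. stock: 15 - 5 = 10. total_sold = 37
  Event 4 (sale 24): sell min(24,10)=10. stock: 10 - 10 = 0. total_sold = 47
  Event 5 (adjust -3): 0 + -3 = 0 (clamped to 0)
  Event 6 (restock 23): 0 + 23 = 23
  Event 7 (return 8): 23 + 8 = 31
  Event 8 (restock 16): 31 + 16 = 47
  Event 9 (adjust -4): 47 + -4 = 43
  Event 10 (sale 16): sell min(16,43)=16. stock: 43 - 16 = 27. total_sold = 63
  Event 11 (restock 18): 27 + 18 = 45
  Event 12 (sale 17): sell min(17,45)=17. stock: 45 - 17 = 28. total_sold = 80
  Event 13 (sale 24): sell min(24,28)=24. stock: 28 - 24 = 4. total_sold = 104
Final: stock = 4, total_sold = 104

Answer: 4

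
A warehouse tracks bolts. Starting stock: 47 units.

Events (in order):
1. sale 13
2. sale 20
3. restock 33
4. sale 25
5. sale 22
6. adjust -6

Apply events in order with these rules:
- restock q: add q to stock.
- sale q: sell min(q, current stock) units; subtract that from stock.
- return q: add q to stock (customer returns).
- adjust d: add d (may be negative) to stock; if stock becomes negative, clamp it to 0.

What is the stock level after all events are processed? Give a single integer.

Processing events:
Start: stock = 47
  Event 1 (sale 13): sell min(13,47)=13. stock: 47 - 13 = 34. total_sold = 13
  Event 2 (sale 20): sell min(20,34)=20. stock: 34 - 20 = 14. total_sold = 33
  Event 3 (restock 33): 14 + 33 = 47
  Event 4 (sale 25): sell min(25,47)=25. stock: 47 - 25 = 22. total_sold = 58
  Event 5 (sale 22): sell min(22,22)=22. stock: 22 - 22 = 0. total_sold = 80
  Event 6 (adjust -6): 0 + -6 = 0 (clamped to 0)
Final: stock = 0, total_sold = 80

Answer: 0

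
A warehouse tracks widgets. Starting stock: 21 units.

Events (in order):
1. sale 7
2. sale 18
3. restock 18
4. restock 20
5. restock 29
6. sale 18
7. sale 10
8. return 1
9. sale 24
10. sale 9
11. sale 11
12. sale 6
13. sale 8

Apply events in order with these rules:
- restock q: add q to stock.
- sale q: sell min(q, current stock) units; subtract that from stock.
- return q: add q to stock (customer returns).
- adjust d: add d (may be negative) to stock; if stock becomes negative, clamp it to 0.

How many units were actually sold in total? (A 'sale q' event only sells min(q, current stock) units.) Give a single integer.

Processing events:
Start: stock = 21
  Event 1 (sale 7): sell min(7,21)=7. stock: 21 - 7 = 14. total_sold = 7
  Event 2 (sale 18): sell min(18,14)=14. stock: 14 - 14 = 0. total_sold = 21
  Event 3 (restock 18): 0 + 18 = 18
  Event 4 (restock 20): 18 + 20 = 38
  Event 5 (restock 29): 38 + 29 = 67
  Event 6 (sale 18): sell min(18,67)=18. stock: 67 - 18 = 49. total_sold = 39
  Event 7 (sale 10): sell min(10,49)=10. stock: 49 - 10 = 39. total_sold = 49
  Event 8 (return 1): 39 + 1 = 40
  Event 9 (sale 24): sell min(24,40)=24. stock: 40 - 24 = 16. total_sold = 73
  Event 10 (sale 9): sell min(9,16)=9. stock: 16 - 9 = 7. total_sold = 82
  Event 11 (sale 11): sell min(11,7)=7. stock: 7 - 7 = 0. total_sold = 89
  Event 12 (sale 6): sell min(6,0)=0. stock: 0 - 0 = 0. total_sold = 89
  Event 13 (sale 8): sell min(8,0)=0. stock: 0 - 0 = 0. total_sold = 89
Final: stock = 0, total_sold = 89

Answer: 89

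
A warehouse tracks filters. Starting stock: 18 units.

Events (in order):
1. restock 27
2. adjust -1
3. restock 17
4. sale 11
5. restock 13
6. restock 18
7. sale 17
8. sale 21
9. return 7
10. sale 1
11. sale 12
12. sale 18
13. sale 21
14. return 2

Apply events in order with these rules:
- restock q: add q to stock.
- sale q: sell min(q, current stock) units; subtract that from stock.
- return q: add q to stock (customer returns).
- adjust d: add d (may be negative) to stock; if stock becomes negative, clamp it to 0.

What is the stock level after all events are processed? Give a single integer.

Answer: 2

Derivation:
Processing events:
Start: stock = 18
  Event 1 (restock 27): 18 + 27 = 45
  Event 2 (adjust -1): 45 + -1 = 44
  Event 3 (restock 17): 44 + 17 = 61
  Event 4 (sale 11): sell min(11,61)=11. stock: 61 - 11 = 50. total_sold = 11
  Event 5 (restock 13): 50 + 13 = 63
  Event 6 (restock 18): 63 + 18 = 81
  Event 7 (sale 17): sell min(17,81)=17. stock: 81 - 17 = 64. total_sold = 28
  Event 8 (sale 21): sell min(21,64)=21. stock: 64 - 21 = 43. total_sold = 49
  Event 9 (return 7): 43 + 7 = 50
  Event 10 (sale 1): sell min(1,50)=1. stock: 50 - 1 = 49. total_sold = 50
  Event 11 (sale 12): sell min(12,49)=12. stock: 49 - 12 = 37. total_sold = 62
  Event 12 (sale 18): sell min(18,37)=18. stock: 37 - 18 = 19. total_sold = 80
  Event 13 (sale 21): sell min(21,19)=19. stock: 19 - 19 = 0. total_sold = 99
  Event 14 (return 2): 0 + 2 = 2
Final: stock = 2, total_sold = 99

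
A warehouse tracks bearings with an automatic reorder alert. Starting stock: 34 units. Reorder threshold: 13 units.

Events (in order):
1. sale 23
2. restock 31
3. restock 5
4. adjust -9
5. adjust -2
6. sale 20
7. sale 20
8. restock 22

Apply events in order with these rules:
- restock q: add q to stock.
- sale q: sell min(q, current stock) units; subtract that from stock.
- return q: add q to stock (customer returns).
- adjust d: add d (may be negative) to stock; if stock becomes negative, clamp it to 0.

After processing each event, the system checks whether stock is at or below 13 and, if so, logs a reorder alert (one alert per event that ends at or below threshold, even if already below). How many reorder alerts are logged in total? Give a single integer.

Answer: 2

Derivation:
Processing events:
Start: stock = 34
  Event 1 (sale 23): sell min(23,34)=23. stock: 34 - 23 = 11. total_sold = 23
  Event 2 (restock 31): 11 + 31 = 42
  Event 3 (restock 5): 42 + 5 = 47
  Event 4 (adjust -9): 47 + -9 = 38
  Event 5 (adjust -2): 38 + -2 = 36
  Event 6 (sale 20): sell min(20,36)=20. stock: 36 - 20 = 16. total_sold = 43
  Event 7 (sale 20): sell min(20,16)=16. stock: 16 - 16 = 0. total_sold = 59
  Event 8 (restock 22): 0 + 22 = 22
Final: stock = 22, total_sold = 59

Checking against threshold 13:
  After event 1: stock=11 <= 13 -> ALERT
  After event 2: stock=42 > 13
  After event 3: stock=47 > 13
  After event 4: stock=38 > 13
  After event 5: stock=36 > 13
  After event 6: stock=16 > 13
  After event 7: stock=0 <= 13 -> ALERT
  After event 8: stock=22 > 13
Alert events: [1, 7]. Count = 2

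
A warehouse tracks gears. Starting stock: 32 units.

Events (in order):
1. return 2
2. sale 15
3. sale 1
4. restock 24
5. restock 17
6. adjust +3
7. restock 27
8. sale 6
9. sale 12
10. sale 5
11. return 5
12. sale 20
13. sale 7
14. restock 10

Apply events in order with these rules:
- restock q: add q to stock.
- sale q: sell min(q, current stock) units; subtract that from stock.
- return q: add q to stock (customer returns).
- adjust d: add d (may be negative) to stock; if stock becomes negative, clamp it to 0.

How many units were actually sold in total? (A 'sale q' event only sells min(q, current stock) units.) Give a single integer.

Processing events:
Start: stock = 32
  Event 1 (return 2): 32 + 2 = 34
  Event 2 (sale 15): sell min(15,34)=15. stock: 34 - 15 = 19. total_sold = 15
  Event 3 (sale 1): sell min(1,19)=1. stock: 19 - 1 = 18. total_sold = 16
  Event 4 (restock 24): 18 + 24 = 42
  Event 5 (restock 17): 42 + 17 = 59
  Event 6 (adjust +3): 59 + 3 = 62
  Event 7 (restock 27): 62 + 27 = 89
  Event 8 (sale 6): sell min(6,89)=6. stock: 89 - 6 = 83. total_sold = 22
  Event 9 (sale 12): sell min(12,83)=12. stock: 83 - 12 = 71. total_sold = 34
  Event 10 (sale 5): sell min(5,71)=5. stock: 71 - 5 = 66. total_sold = 39
  Event 11 (return 5): 66 + 5 = 71
  Event 12 (sale 20): sell min(20,71)=20. stock: 71 - 20 = 51. total_sold = 59
  Event 13 (sale 7): sell min(7,51)=7. stock: 51 - 7 = 44. total_sold = 66
  Event 14 (restock 10): 44 + 10 = 54
Final: stock = 54, total_sold = 66

Answer: 66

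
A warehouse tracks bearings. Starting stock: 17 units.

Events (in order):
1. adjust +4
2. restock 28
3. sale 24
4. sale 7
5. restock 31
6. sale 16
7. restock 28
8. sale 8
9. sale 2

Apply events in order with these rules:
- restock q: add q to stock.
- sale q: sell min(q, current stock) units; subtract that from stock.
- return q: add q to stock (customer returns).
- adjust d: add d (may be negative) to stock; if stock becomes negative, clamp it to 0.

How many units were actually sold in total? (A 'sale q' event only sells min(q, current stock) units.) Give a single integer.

Processing events:
Start: stock = 17
  Event 1 (adjust +4): 17 + 4 = 21
  Event 2 (restock 28): 21 + 28 = 49
  Event 3 (sale 24): sell min(24,49)=24. stock: 49 - 24 = 25. total_sold = 24
  Event 4 (sale 7): sell min(7,25)=7. stock: 25 - 7 = 18. total_sold = 31
  Event 5 (restock 31): 18 + 31 = 49
  Event 6 (sale 16): sell min(16,49)=16. stock: 49 - 16 = 33. total_sold = 47
  Event 7 (restock 28): 33 + 28 = 61
  Event 8 (sale 8): sell min(8,61)=8. stock: 61 - 8 = 53. total_sold = 55
  Event 9 (sale 2): sell min(2,53)=2. stock: 53 - 2 = 51. total_sold = 57
Final: stock = 51, total_sold = 57

Answer: 57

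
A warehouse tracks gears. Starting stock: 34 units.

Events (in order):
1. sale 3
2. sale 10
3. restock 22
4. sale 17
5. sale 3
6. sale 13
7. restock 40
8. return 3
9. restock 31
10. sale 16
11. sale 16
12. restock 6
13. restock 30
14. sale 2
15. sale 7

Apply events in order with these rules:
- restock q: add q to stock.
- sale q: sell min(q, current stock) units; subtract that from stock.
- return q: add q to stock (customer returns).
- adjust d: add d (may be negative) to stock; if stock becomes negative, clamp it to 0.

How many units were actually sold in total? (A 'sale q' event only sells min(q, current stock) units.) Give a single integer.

Processing events:
Start: stock = 34
  Event 1 (sale 3): sell min(3,34)=3. stock: 34 - 3 = 31. total_sold = 3
  Event 2 (sale 10): sell min(10,31)=10. stock: 31 - 10 = 21. total_sold = 13
  Event 3 (restock 22): 21 + 22 = 43
  Event 4 (sale 17): sell min(17,43)=17. stock: 43 - 17 = 26. total_sold = 30
  Event 5 (sale 3): sell min(3,26)=3. stock: 26 - 3 = 23. total_sold = 33
  Event 6 (sale 13): sell min(13,23)=13. stock: 23 - 13 = 10. total_sold = 46
  Event 7 (restock 40): 10 + 40 = 50
  Event 8 (return 3): 50 + 3 = 53
  Event 9 (restock 31): 53 + 31 = 84
  Event 10 (sale 16): sell min(16,84)=16. stock: 84 - 16 = 68. total_sold = 62
  Event 11 (sale 16): sell min(16,68)=16. stock: 68 - 16 = 52. total_sold = 78
  Event 12 (restock 6): 52 + 6 = 58
  Event 13 (restock 30): 58 + 30 = 88
  Event 14 (sale 2): sell min(2,88)=2. stock: 88 - 2 = 86. total_sold = 80
  Event 15 (sale 7): sell min(7,86)=7. stock: 86 - 7 = 79. total_sold = 87
Final: stock = 79, total_sold = 87

Answer: 87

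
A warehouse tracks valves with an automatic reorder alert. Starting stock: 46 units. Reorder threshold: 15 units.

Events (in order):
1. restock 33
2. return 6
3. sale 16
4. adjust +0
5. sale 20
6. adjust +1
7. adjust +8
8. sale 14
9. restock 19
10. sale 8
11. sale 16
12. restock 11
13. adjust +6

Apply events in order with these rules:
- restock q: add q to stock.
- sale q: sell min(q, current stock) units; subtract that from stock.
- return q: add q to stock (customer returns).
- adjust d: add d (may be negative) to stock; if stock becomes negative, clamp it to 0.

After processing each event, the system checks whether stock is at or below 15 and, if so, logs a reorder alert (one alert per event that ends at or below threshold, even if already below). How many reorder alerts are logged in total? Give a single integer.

Processing events:
Start: stock = 46
  Event 1 (restock 33): 46 + 33 = 79
  Event 2 (return 6): 79 + 6 = 85
  Event 3 (sale 16): sell min(16,85)=16. stock: 85 - 16 = 69. total_sold = 16
  Event 4 (adjust +0): 69 + 0 = 69
  Event 5 (sale 20): sell min(20,69)=20. stock: 69 - 20 = 49. total_sold = 36
  Event 6 (adjust +1): 49 + 1 = 50
  Event 7 (adjust +8): 50 + 8 = 58
  Event 8 (sale 14): sell min(14,58)=14. stock: 58 - 14 = 44. total_sold = 50
  Event 9 (restock 19): 44 + 19 = 63
  Event 10 (sale 8): sell min(8,63)=8. stock: 63 - 8 = 55. total_sold = 58
  Event 11 (sale 16): sell min(16,55)=16. stock: 55 - 16 = 39. total_sold = 74
  Event 12 (restock 11): 39 + 11 = 50
  Event 13 (adjust +6): 50 + 6 = 56
Final: stock = 56, total_sold = 74

Checking against threshold 15:
  After event 1: stock=79 > 15
  After event 2: stock=85 > 15
  After event 3: stock=69 > 15
  After event 4: stock=69 > 15
  After event 5: stock=49 > 15
  After event 6: stock=50 > 15
  After event 7: stock=58 > 15
  After event 8: stock=44 > 15
  After event 9: stock=63 > 15
  After event 10: stock=55 > 15
  After event 11: stock=39 > 15
  After event 12: stock=50 > 15
  After event 13: stock=56 > 15
Alert events: []. Count = 0

Answer: 0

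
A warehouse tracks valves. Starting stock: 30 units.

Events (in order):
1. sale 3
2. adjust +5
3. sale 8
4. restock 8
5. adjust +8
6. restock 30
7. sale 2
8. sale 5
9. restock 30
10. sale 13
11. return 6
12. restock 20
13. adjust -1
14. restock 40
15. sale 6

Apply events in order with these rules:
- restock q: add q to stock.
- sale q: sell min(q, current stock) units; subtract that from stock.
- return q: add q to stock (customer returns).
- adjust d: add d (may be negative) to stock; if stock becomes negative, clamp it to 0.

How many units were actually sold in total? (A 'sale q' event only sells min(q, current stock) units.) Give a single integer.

Processing events:
Start: stock = 30
  Event 1 (sale 3): sell min(3,30)=3. stock: 30 - 3 = 27. total_sold = 3
  Event 2 (adjust +5): 27 + 5 = 32
  Event 3 (sale 8): sell min(8,32)=8. stock: 32 - 8 = 24. total_sold = 11
  Event 4 (restock 8): 24 + 8 = 32
  Event 5 (adjust +8): 32 + 8 = 40
  Event 6 (restock 30): 40 + 30 = 70
  Event 7 (sale 2): sell min(2,70)=2. stock: 70 - 2 = 68. total_sold = 13
  Event 8 (sale 5): sell min(5,68)=5. stock: 68 - 5 = 63. total_sold = 18
  Event 9 (restock 30): 63 + 30 = 93
  Event 10 (sale 13): sell min(13,93)=13. stock: 93 - 13 = 80. total_sold = 31
  Event 11 (return 6): 80 + 6 = 86
  Event 12 (restock 20): 86 + 20 = 106
  Event 13 (adjust -1): 106 + -1 = 105
  Event 14 (restock 40): 105 + 40 = 145
  Event 15 (sale 6): sell min(6,145)=6. stock: 145 - 6 = 139. total_sold = 37
Final: stock = 139, total_sold = 37

Answer: 37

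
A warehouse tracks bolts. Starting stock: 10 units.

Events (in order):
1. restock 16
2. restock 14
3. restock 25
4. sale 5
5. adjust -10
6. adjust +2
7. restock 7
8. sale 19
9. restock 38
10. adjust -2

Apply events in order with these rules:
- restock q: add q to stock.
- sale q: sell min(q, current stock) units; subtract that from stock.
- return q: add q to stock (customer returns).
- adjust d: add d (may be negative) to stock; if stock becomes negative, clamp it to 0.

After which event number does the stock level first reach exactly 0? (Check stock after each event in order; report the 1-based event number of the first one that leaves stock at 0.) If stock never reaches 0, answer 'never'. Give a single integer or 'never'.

Processing events:
Start: stock = 10
  Event 1 (restock 16): 10 + 16 = 26
  Event 2 (restock 14): 26 + 14 = 40
  Event 3 (restock 25): 40 + 25 = 65
  Event 4 (sale 5): sell min(5,65)=5. stock: 65 - 5 = 60. total_sold = 5
  Event 5 (adjust -10): 60 + -10 = 50
  Event 6 (adjust +2): 50 + 2 = 52
  Event 7 (restock 7): 52 + 7 = 59
  Event 8 (sale 19): sell min(19,59)=19. stock: 59 - 19 = 40. total_sold = 24
  Event 9 (restock 38): 40 + 38 = 78
  Event 10 (adjust -2): 78 + -2 = 76
Final: stock = 76, total_sold = 24

Stock never reaches 0.

Answer: never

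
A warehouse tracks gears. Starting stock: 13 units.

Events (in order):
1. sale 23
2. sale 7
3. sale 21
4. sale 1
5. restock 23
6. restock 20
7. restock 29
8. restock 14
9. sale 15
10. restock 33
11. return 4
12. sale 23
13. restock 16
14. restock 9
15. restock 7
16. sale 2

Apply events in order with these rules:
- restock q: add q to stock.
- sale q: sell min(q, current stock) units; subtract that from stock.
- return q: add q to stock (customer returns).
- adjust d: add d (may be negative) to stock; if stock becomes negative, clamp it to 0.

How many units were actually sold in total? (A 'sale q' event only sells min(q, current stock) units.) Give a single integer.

Answer: 53

Derivation:
Processing events:
Start: stock = 13
  Event 1 (sale 23): sell min(23,13)=13. stock: 13 - 13 = 0. total_sold = 13
  Event 2 (sale 7): sell min(7,0)=0. stock: 0 - 0 = 0. total_sold = 13
  Event 3 (sale 21): sell min(21,0)=0. stock: 0 - 0 = 0. total_sold = 13
  Event 4 (sale 1): sell min(1,0)=0. stock: 0 - 0 = 0. total_sold = 13
  Event 5 (restock 23): 0 + 23 = 23
  Event 6 (restock 20): 23 + 20 = 43
  Event 7 (restock 29): 43 + 29 = 72
  Event 8 (restock 14): 72 + 14 = 86
  Event 9 (sale 15): sell min(15,86)=15. stock: 86 - 15 = 71. total_sold = 28
  Event 10 (restock 33): 71 + 33 = 104
  Event 11 (return 4): 104 + 4 = 108
  Event 12 (sale 23): sell min(23,108)=23. stock: 108 - 23 = 85. total_sold = 51
  Event 13 (restock 16): 85 + 16 = 101
  Event 14 (restock 9): 101 + 9 = 110
  Event 15 (restock 7): 110 + 7 = 117
  Event 16 (sale 2): sell min(2,117)=2. stock: 117 - 2 = 115. total_sold = 53
Final: stock = 115, total_sold = 53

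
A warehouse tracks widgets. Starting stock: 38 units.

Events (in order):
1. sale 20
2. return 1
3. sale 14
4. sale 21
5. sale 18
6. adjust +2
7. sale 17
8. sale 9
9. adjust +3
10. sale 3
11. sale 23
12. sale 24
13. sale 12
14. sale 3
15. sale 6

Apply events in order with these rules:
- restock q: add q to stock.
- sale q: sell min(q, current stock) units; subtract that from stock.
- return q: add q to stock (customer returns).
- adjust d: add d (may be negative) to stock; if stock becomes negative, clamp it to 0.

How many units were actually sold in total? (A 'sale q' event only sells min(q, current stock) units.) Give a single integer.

Processing events:
Start: stock = 38
  Event 1 (sale 20): sell min(20,38)=20. stock: 38 - 20 = 18. total_sold = 20
  Event 2 (return 1): 18 + 1 = 19
  Event 3 (sale 14): sell min(14,19)=14. stock: 19 - 14 = 5. total_sold = 34
  Event 4 (sale 21): sell min(21,5)=5. stock: 5 - 5 = 0. total_sold = 39
  Event 5 (sale 18): sell min(18,0)=0. stock: 0 - 0 = 0. total_sold = 39
  Event 6 (adjust +2): 0 + 2 = 2
  Event 7 (sale 17): sell min(17,2)=2. stock: 2 - 2 = 0. total_sold = 41
  Event 8 (sale 9): sell min(9,0)=0. stock: 0 - 0 = 0. total_sold = 41
  Event 9 (adjust +3): 0 + 3 = 3
  Event 10 (sale 3): sell min(3,3)=3. stock: 3 - 3 = 0. total_sold = 44
  Event 11 (sale 23): sell min(23,0)=0. stock: 0 - 0 = 0. total_sold = 44
  Event 12 (sale 24): sell min(24,0)=0. stock: 0 - 0 = 0. total_sold = 44
  Event 13 (sale 12): sell min(12,0)=0. stock: 0 - 0 = 0. total_sold = 44
  Event 14 (sale 3): sell min(3,0)=0. stock: 0 - 0 = 0. total_sold = 44
  Event 15 (sale 6): sell min(6,0)=0. stock: 0 - 0 = 0. total_sold = 44
Final: stock = 0, total_sold = 44

Answer: 44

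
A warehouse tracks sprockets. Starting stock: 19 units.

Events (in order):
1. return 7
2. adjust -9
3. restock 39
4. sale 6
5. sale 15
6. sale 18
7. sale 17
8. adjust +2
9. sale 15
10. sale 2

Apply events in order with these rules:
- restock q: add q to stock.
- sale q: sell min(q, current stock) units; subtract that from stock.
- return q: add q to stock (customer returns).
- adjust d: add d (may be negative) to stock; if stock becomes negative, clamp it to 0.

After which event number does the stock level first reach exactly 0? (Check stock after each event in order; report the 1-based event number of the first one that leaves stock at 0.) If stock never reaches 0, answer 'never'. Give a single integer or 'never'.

Answer: 7

Derivation:
Processing events:
Start: stock = 19
  Event 1 (return 7): 19 + 7 = 26
  Event 2 (adjust -9): 26 + -9 = 17
  Event 3 (restock 39): 17 + 39 = 56
  Event 4 (sale 6): sell min(6,56)=6. stock: 56 - 6 = 50. total_sold = 6
  Event 5 (sale 15): sell min(15,50)=15. stock: 50 - 15 = 35. total_sold = 21
  Event 6 (sale 18): sell min(18,35)=18. stock: 35 - 18 = 17. total_sold = 39
  Event 7 (sale 17): sell min(17,17)=17. stock: 17 - 17 = 0. total_sold = 56
  Event 8 (adjust +2): 0 + 2 = 2
  Event 9 (sale 15): sell min(15,2)=2. stock: 2 - 2 = 0. total_sold = 58
  Event 10 (sale 2): sell min(2,0)=0. stock: 0 - 0 = 0. total_sold = 58
Final: stock = 0, total_sold = 58

First zero at event 7.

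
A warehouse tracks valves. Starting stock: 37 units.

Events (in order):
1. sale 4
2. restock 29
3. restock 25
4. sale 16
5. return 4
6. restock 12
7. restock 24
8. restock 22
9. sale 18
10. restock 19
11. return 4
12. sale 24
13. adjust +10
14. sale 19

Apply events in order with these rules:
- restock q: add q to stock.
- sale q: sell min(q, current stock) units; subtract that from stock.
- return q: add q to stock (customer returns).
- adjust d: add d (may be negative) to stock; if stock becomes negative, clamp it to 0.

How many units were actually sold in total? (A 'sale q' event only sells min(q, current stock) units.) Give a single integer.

Answer: 81

Derivation:
Processing events:
Start: stock = 37
  Event 1 (sale 4): sell min(4,37)=4. stock: 37 - 4 = 33. total_sold = 4
  Event 2 (restock 29): 33 + 29 = 62
  Event 3 (restock 25): 62 + 25 = 87
  Event 4 (sale 16): sell min(16,87)=16. stock: 87 - 16 = 71. total_sold = 20
  Event 5 (return 4): 71 + 4 = 75
  Event 6 (restock 12): 75 + 12 = 87
  Event 7 (restock 24): 87 + 24 = 111
  Event 8 (restock 22): 111 + 22 = 133
  Event 9 (sale 18): sell min(18,133)=18. stock: 133 - 18 = 115. total_sold = 38
  Event 10 (restock 19): 115 + 19 = 134
  Event 11 (return 4): 134 + 4 = 138
  Event 12 (sale 24): sell min(24,138)=24. stock: 138 - 24 = 114. total_sold = 62
  Event 13 (adjust +10): 114 + 10 = 124
  Event 14 (sale 19): sell min(19,124)=19. stock: 124 - 19 = 105. total_sold = 81
Final: stock = 105, total_sold = 81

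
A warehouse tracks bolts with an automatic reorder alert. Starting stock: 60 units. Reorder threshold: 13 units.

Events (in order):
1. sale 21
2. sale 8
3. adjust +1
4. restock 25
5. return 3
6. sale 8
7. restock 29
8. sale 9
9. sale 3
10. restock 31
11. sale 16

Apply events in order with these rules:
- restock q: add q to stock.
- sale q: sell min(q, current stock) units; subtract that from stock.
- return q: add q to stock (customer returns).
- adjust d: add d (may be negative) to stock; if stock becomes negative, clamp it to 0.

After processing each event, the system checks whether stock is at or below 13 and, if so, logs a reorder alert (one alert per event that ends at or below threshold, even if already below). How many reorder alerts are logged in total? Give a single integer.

Processing events:
Start: stock = 60
  Event 1 (sale 21): sell min(21,60)=21. stock: 60 - 21 = 39. total_sold = 21
  Event 2 (sale 8): sell min(8,39)=8. stock: 39 - 8 = 31. total_sold = 29
  Event 3 (adjust +1): 31 + 1 = 32
  Event 4 (restock 25): 32 + 25 = 57
  Event 5 (return 3): 57 + 3 = 60
  Event 6 (sale 8): sell min(8,60)=8. stock: 60 - 8 = 52. total_sold = 37
  Event 7 (restock 29): 52 + 29 = 81
  Event 8 (sale 9): sell min(9,81)=9. stock: 81 - 9 = 72. total_sold = 46
  Event 9 (sale 3): sell min(3,72)=3. stock: 72 - 3 = 69. total_sold = 49
  Event 10 (restock 31): 69 + 31 = 100
  Event 11 (sale 16): sell min(16,100)=16. stock: 100 - 16 = 84. total_sold = 65
Final: stock = 84, total_sold = 65

Checking against threshold 13:
  After event 1: stock=39 > 13
  After event 2: stock=31 > 13
  After event 3: stock=32 > 13
  After event 4: stock=57 > 13
  After event 5: stock=60 > 13
  After event 6: stock=52 > 13
  After event 7: stock=81 > 13
  After event 8: stock=72 > 13
  After event 9: stock=69 > 13
  After event 10: stock=100 > 13
  After event 11: stock=84 > 13
Alert events: []. Count = 0

Answer: 0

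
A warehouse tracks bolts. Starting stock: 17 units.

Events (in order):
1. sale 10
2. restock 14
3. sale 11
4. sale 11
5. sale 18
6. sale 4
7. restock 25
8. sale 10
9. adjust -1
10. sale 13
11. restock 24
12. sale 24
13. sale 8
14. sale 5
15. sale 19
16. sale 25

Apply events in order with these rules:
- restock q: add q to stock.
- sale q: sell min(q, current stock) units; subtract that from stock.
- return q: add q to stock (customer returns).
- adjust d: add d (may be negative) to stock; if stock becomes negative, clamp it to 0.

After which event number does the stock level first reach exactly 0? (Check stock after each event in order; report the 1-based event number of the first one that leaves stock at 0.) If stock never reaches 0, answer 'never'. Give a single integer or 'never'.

Processing events:
Start: stock = 17
  Event 1 (sale 10): sell min(10,17)=10. stock: 17 - 10 = 7. total_sold = 10
  Event 2 (restock 14): 7 + 14 = 21
  Event 3 (sale 11): sell min(11,21)=11. stock: 21 - 11 = 10. total_sold = 21
  Event 4 (sale 11): sell min(11,10)=10. stock: 10 - 10 = 0. total_sold = 31
  Event 5 (sale 18): sell min(18,0)=0. stock: 0 - 0 = 0. total_sold = 31
  Event 6 (sale 4): sell min(4,0)=0. stock: 0 - 0 = 0. total_sold = 31
  Event 7 (restock 25): 0 + 25 = 25
  Event 8 (sale 10): sell min(10,25)=10. stock: 25 - 10 = 15. total_sold = 41
  Event 9 (adjust -1): 15 + -1 = 14
  Event 10 (sale 13): sell min(13,14)=13. stock: 14 - 13 = 1. total_sold = 54
  Event 11 (restock 24): 1 + 24 = 25
  Event 12 (sale 24): sell min(24,25)=24. stock: 25 - 24 = 1. total_sold = 78
  Event 13 (sale 8): sell min(8,1)=1. stock: 1 - 1 = 0. total_sold = 79
  Event 14 (sale 5): sell min(5,0)=0. stock: 0 - 0 = 0. total_sold = 79
  Event 15 (sale 19): sell min(19,0)=0. stock: 0 - 0 = 0. total_sold = 79
  Event 16 (sale 25): sell min(25,0)=0. stock: 0 - 0 = 0. total_sold = 79
Final: stock = 0, total_sold = 79

First zero at event 4.

Answer: 4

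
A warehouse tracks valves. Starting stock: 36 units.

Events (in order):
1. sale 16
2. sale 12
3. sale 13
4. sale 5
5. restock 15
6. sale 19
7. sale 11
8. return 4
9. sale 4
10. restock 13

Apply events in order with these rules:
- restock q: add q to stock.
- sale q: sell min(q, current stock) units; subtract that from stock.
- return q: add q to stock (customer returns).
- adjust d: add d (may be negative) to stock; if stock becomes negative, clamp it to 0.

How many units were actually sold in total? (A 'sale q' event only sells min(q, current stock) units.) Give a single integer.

Processing events:
Start: stock = 36
  Event 1 (sale 16): sell min(16,36)=16. stock: 36 - 16 = 20. total_sold = 16
  Event 2 (sale 12): sell min(12,20)=12. stock: 20 - 12 = 8. total_sold = 28
  Event 3 (sale 13): sell min(13,8)=8. stock: 8 - 8 = 0. total_sold = 36
  Event 4 (sale 5): sell min(5,0)=0. stock: 0 - 0 = 0. total_sold = 36
  Event 5 (restock 15): 0 + 15 = 15
  Event 6 (sale 19): sell min(19,15)=15. stock: 15 - 15 = 0. total_sold = 51
  Event 7 (sale 11): sell min(11,0)=0. stock: 0 - 0 = 0. total_sold = 51
  Event 8 (return 4): 0 + 4 = 4
  Event 9 (sale 4): sell min(4,4)=4. stock: 4 - 4 = 0. total_sold = 55
  Event 10 (restock 13): 0 + 13 = 13
Final: stock = 13, total_sold = 55

Answer: 55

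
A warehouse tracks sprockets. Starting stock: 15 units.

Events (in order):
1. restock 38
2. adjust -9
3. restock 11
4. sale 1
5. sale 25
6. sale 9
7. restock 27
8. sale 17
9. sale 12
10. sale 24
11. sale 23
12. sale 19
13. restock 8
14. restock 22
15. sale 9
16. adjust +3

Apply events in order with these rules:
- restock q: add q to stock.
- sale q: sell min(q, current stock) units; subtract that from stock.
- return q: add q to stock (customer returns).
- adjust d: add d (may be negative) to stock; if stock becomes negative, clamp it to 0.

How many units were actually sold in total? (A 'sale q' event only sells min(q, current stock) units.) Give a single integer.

Answer: 91

Derivation:
Processing events:
Start: stock = 15
  Event 1 (restock 38): 15 + 38 = 53
  Event 2 (adjust -9): 53 + -9 = 44
  Event 3 (restock 11): 44 + 11 = 55
  Event 4 (sale 1): sell min(1,55)=1. stock: 55 - 1 = 54. total_sold = 1
  Event 5 (sale 25): sell min(25,54)=25. stock: 54 - 25 = 29. total_sold = 26
  Event 6 (sale 9): sell min(9,29)=9. stock: 29 - 9 = 20. total_sold = 35
  Event 7 (restock 27): 20 + 27 = 47
  Event 8 (sale 17): sell min(17,47)=17. stock: 47 - 17 = 30. total_sold = 52
  Event 9 (sale 12): sell min(12,30)=12. stock: 30 - 12 = 18. total_sold = 64
  Event 10 (sale 24): sell min(24,18)=18. stock: 18 - 18 = 0. total_sold = 82
  Event 11 (sale 23): sell min(23,0)=0. stock: 0 - 0 = 0. total_sold = 82
  Event 12 (sale 19): sell min(19,0)=0. stock: 0 - 0 = 0. total_sold = 82
  Event 13 (restock 8): 0 + 8 = 8
  Event 14 (restock 22): 8 + 22 = 30
  Event 15 (sale 9): sell min(9,30)=9. stock: 30 - 9 = 21. total_sold = 91
  Event 16 (adjust +3): 21 + 3 = 24
Final: stock = 24, total_sold = 91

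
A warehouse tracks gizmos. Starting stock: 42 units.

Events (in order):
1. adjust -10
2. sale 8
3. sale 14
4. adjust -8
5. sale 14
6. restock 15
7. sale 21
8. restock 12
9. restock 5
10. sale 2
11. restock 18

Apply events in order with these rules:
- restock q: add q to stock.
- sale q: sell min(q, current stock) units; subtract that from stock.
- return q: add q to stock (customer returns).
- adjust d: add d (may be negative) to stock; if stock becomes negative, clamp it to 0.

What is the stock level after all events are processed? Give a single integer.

Answer: 33

Derivation:
Processing events:
Start: stock = 42
  Event 1 (adjust -10): 42 + -10 = 32
  Event 2 (sale 8): sell min(8,32)=8. stock: 32 - 8 = 24. total_sold = 8
  Event 3 (sale 14): sell min(14,24)=14. stock: 24 - 14 = 10. total_sold = 22
  Event 4 (adjust -8): 10 + -8 = 2
  Event 5 (sale 14): sell min(14,2)=2. stock: 2 - 2 = 0. total_sold = 24
  Event 6 (restock 15): 0 + 15 = 15
  Event 7 (sale 21): sell min(21,15)=15. stock: 15 - 15 = 0. total_sold = 39
  Event 8 (restock 12): 0 + 12 = 12
  Event 9 (restock 5): 12 + 5 = 17
  Event 10 (sale 2): sell min(2,17)=2. stock: 17 - 2 = 15. total_sold = 41
  Event 11 (restock 18): 15 + 18 = 33
Final: stock = 33, total_sold = 41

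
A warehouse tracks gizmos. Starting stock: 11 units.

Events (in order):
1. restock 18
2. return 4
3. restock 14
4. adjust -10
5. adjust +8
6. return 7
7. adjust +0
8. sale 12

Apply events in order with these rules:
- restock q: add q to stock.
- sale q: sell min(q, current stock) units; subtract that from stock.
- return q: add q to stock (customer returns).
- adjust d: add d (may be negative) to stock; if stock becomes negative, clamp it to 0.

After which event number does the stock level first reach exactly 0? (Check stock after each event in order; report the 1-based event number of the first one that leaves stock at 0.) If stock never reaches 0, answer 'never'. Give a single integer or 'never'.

Processing events:
Start: stock = 11
  Event 1 (restock 18): 11 + 18 = 29
  Event 2 (return 4): 29 + 4 = 33
  Event 3 (restock 14): 33 + 14 = 47
  Event 4 (adjust -10): 47 + -10 = 37
  Event 5 (adjust +8): 37 + 8 = 45
  Event 6 (return 7): 45 + 7 = 52
  Event 7 (adjust +0): 52 + 0 = 52
  Event 8 (sale 12): sell min(12,52)=12. stock: 52 - 12 = 40. total_sold = 12
Final: stock = 40, total_sold = 12

Stock never reaches 0.

Answer: never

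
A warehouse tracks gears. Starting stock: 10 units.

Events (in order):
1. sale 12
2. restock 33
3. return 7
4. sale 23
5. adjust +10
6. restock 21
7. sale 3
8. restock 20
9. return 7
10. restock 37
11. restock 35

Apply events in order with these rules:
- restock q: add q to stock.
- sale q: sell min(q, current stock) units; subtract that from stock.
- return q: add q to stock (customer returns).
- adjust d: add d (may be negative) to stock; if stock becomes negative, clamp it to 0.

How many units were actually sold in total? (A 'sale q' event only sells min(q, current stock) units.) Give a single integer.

Processing events:
Start: stock = 10
  Event 1 (sale 12): sell min(12,10)=10. stock: 10 - 10 = 0. total_sold = 10
  Event 2 (restock 33): 0 + 33 = 33
  Event 3 (return 7): 33 + 7 = 40
  Event 4 (sale 23): sell min(23,40)=23. stock: 40 - 23 = 17. total_sold = 33
  Event 5 (adjust +10): 17 + 10 = 27
  Event 6 (restock 21): 27 + 21 = 48
  Event 7 (sale 3): sell min(3,48)=3. stock: 48 - 3 = 45. total_sold = 36
  Event 8 (restock 20): 45 + 20 = 65
  Event 9 (return 7): 65 + 7 = 72
  Event 10 (restock 37): 72 + 37 = 109
  Event 11 (restock 35): 109 + 35 = 144
Final: stock = 144, total_sold = 36

Answer: 36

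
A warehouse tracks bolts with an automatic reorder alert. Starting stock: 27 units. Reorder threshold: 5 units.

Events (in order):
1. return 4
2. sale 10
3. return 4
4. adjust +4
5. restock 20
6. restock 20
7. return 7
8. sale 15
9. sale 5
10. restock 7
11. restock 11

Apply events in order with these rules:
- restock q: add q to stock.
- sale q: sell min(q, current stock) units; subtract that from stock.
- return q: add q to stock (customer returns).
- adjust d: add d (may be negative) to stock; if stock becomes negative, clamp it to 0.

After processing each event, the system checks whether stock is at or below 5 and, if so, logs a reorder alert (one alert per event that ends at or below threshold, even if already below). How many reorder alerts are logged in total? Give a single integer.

Answer: 0

Derivation:
Processing events:
Start: stock = 27
  Event 1 (return 4): 27 + 4 = 31
  Event 2 (sale 10): sell min(10,31)=10. stock: 31 - 10 = 21. total_sold = 10
  Event 3 (return 4): 21 + 4 = 25
  Event 4 (adjust +4): 25 + 4 = 29
  Event 5 (restock 20): 29 + 20 = 49
  Event 6 (restock 20): 49 + 20 = 69
  Event 7 (return 7): 69 + 7 = 76
  Event 8 (sale 15): sell min(15,76)=15. stock: 76 - 15 = 61. total_sold = 25
  Event 9 (sale 5): sell min(5,61)=5. stock: 61 - 5 = 56. total_sold = 30
  Event 10 (restock 7): 56 + 7 = 63
  Event 11 (restock 11): 63 + 11 = 74
Final: stock = 74, total_sold = 30

Checking against threshold 5:
  After event 1: stock=31 > 5
  After event 2: stock=21 > 5
  After event 3: stock=25 > 5
  After event 4: stock=29 > 5
  After event 5: stock=49 > 5
  After event 6: stock=69 > 5
  After event 7: stock=76 > 5
  After event 8: stock=61 > 5
  After event 9: stock=56 > 5
  After event 10: stock=63 > 5
  After event 11: stock=74 > 5
Alert events: []. Count = 0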